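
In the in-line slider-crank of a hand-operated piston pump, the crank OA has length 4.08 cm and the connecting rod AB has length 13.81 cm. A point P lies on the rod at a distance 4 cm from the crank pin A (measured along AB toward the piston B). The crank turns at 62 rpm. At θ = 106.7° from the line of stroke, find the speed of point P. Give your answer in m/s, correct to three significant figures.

0.253

ω = 6.493 rad/s.  Crank-pin speed |V_A| = rω = 0.2649 m/s, perpendicular to OA.
Rod angle: sinφ = −(r/L) sinθ ⇒ φ = -16.438°; ω_rod = −rω cosθ/√(L²−r²sin²θ) = +0.5747 rad/s.
V_P = V_A + ω_rod × AP, with AP = 0.04 m along the rod.
Components: V_Px = −rω sinθ − a·ω_rod·sinφ = -0.24722 m/s;  V_Py = rω cosθ + a·ω_rod·cosφ = -0.054073 m/s.
|V_P| = √(V_Px² + V_Py²) = 0.25307 m/s.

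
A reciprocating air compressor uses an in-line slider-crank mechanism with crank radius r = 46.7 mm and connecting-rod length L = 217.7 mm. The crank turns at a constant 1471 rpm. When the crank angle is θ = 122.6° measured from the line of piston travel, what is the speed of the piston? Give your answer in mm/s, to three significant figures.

ω = 2π·1471/60 = 154 rad/s
For an in-line slider-crank, x = r cosθ + √(L² − r² sin²θ), so v = −rω sinθ·[1 + r cosθ/√(L² − r² sin²θ)].
With r = 0.0467 m, L = 0.2177 m, θ = 122.6°: √(L² − r² sin²θ) = 0.21412 m.
v = −0.0467·154·0.84245·[1 + 0.0467·-0.53877/0.21412] = -5.3483 m/s.
|v| = 5.3483 m/s = 5348.3 mm/s.

5350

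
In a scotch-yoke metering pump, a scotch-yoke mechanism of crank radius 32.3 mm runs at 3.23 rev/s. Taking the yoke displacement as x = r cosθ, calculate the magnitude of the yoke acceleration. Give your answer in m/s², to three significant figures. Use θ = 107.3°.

3.96

ω = 20.29 rad/s (from 3.23 rev/s).
x = r cosθ ⇒ ẍ = −rω² cosθ (ω constant).
|a| = rω²|cosθ| = 0.0323·(20.29)²·|cos 107.3°| = 3.9561 m/s².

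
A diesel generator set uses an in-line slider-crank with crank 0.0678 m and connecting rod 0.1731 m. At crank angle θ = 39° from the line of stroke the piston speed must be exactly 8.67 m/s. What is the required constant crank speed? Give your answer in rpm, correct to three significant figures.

1480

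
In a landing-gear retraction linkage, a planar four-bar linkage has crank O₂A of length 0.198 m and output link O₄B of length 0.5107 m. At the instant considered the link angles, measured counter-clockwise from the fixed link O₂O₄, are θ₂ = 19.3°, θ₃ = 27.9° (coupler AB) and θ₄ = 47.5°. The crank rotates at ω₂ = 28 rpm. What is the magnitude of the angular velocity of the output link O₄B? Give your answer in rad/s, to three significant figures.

ω₂ = 2.932 rad/s (from 28 rpm).
Differentiating the loop-closure r₂e^{iθ₂}+r₃e^{iθ₃}=r₁+r₄e^{iθ₄} gives r₂ω₂e^{iθ₂}+r₃ω₃e^{iθ₃}=r₄ω₄e^{iθ₄}.
Eliminating the other unknown: ω₄ = r₂ω₂ sin(θ₂−θ₃) / [r₄ sin(θ₄−θ₃)].
Numerator sine = -0.14954; denominator sine = +0.33545.
Result = 0.198·2.932·(-0.14954) / (0.5107·(+0.33545)) = -0.50676 rad/s; magnitude 0.50676 rad/s.

0.507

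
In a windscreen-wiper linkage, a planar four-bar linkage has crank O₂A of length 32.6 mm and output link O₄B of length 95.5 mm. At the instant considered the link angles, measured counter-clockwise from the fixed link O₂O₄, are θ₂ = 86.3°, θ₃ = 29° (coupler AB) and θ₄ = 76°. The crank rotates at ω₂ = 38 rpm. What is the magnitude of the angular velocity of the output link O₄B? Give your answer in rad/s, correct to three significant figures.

1.56

ω₂ = 3.979 rad/s (from 38 rpm).
Differentiating the loop-closure r₂e^{iθ₂}+r₃e^{iθ₃}=r₁+r₄e^{iθ₄} gives r₂ω₂e^{iθ₂}+r₃ω₃e^{iθ₃}=r₄ω₄e^{iθ₄}.
Eliminating the other unknown: ω₄ = r₂ω₂ sin(θ₂−θ₃) / [r₄ sin(θ₄−θ₃)].
Numerator sine = +0.84151; denominator sine = +0.73135.
Result = 0.0326·3.979·(+0.84151) / (0.0955·(+0.73135)) = +1.563 rad/s; magnitude 1.563 rad/s.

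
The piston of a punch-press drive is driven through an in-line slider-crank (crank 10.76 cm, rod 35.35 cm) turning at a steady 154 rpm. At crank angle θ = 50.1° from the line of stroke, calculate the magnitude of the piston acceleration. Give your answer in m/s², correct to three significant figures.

16.6

ω = 2π·154/60 = 16.13 rad/s
x(θ) = r cosθ + √(L² − r² sin²θ); with ω constant, a = ω²·d²x/dθ².
d²x/dθ² = −r cosθ − r²(cos2θ)/√u − r⁴ sin²2θ/(4u^{3/2}),  u = L² − r² sin²θ = 0.118148 m².
Substituting r = 0.1076 m, L = 0.3535 m, θ = 50.1°: d²x/dθ² = -0.063855 m.
a = ω²·d²x/dθ² = (16.13)²·(-0.063855) = -16.607 m/s²;  |a| = 16.607 m/s².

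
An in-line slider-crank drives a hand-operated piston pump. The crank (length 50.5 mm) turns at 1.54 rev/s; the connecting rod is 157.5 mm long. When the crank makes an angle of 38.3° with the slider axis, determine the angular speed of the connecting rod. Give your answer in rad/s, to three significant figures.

ω = 9.676 rad/s (converted from 1.54 rev/s).
The rod makes angle φ with the slider axis where L sinφ = r sinθ; differentiating, L cosφ·φ̇ = r ω cosθ.
L cosφ = √(L² − r² sin²θ) = 0.15436 m.
|ω_rod| = r ω |cosθ| / √(L² − r² sin²θ) = 0.0505·9.676·0.78478/0.15436 = 2.4843 rad/s.

2.48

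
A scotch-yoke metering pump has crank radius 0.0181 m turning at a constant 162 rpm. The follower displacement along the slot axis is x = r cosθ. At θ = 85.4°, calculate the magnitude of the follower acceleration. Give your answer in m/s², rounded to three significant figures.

ω = 16.96 rad/s (from 162 rpm).
x = r cosθ ⇒ ẍ = −rω² cosθ (ω constant).
|a| = rω²|cosθ| = 0.0181·(16.96)²·|cos 85.4°| = 0.41777 m/s².

0.418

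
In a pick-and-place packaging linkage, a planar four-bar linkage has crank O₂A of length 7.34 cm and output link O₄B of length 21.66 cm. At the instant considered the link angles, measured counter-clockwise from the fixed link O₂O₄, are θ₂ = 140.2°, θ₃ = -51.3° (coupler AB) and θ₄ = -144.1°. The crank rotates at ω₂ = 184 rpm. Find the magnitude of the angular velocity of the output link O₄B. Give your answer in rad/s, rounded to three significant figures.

ω₂ = 19.27 rad/s (from 184 rpm).
Differentiating the loop-closure r₂e^{iθ₂}+r₃e^{iθ₃}=r₁+r₄e^{iθ₄} gives r₂ω₂e^{iθ₂}+r₃ω₃e^{iθ₃}=r₄ω₄e^{iθ₄}.
Eliminating the other unknown: ω₄ = r₂ω₂ sin(θ₂−θ₃) / [r₄ sin(θ₄−θ₃)].
Numerator sine = -0.19937; denominator sine = -0.99881.
Result = 0.0734·19.27·(-0.19937) / (0.2166·(-0.99881)) = +1.3033 rad/s; magnitude 1.3033 rad/s.

1.30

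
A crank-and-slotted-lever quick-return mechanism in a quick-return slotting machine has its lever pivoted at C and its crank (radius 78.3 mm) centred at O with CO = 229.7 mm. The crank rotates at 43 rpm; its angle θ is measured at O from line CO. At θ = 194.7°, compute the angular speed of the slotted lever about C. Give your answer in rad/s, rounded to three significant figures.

2.11

ω = 4.503 rad/s (from 43 rpm).
Crank pin A relative to C: A = (d + r cosθ, r sinθ); lever angle φ = atan2(r sinθ, d + r cosθ).
Differentiating tanφ: φ̇ = rω(d cosθ + r)/(d² + r² + 2dr cosθ).
d² + r² + 2dr cosθ = |CA|² = 0.0240994 m²;  d cosθ + r = -0.14388 m.
|ω_lever| = |0.0783·4.503·-0.14388| / 0.0240994 = 2.105 rad/s.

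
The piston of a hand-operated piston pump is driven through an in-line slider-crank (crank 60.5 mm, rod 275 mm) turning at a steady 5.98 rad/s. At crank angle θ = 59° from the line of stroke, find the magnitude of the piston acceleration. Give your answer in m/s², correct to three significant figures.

ω = 5.98 rad/s
x(θ) = r cosθ + √(L² − r² sin²θ); with ω constant, a = ω²·d²x/dθ².
d²x/dθ² = −r cosθ − r²(cos2θ)/√u − r⁴ sin²2θ/(4u^{3/2}),  u = L² − r² sin²θ = 0.0729357 m².
Substituting r = 0.0605 m, L = 0.275 m, θ = 59°: d²x/dθ² = -0.02493 m.
a = ω²·d²x/dθ² = (5.98)²·(-0.02493) = -0.89149 m/s²;  |a| = 0.89149 m/s².

0.891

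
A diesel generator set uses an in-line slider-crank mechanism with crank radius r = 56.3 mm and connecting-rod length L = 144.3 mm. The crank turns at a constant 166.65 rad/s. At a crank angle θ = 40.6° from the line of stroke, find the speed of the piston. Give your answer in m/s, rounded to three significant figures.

ω = 166.7 rad/s
For an in-line slider-crank, x = r cosθ + √(L² − r² sin²θ), so v = −rω sinθ·[1 + r cosθ/√(L² − r² sin²θ)].
With r = 0.0563 m, L = 0.1443 m, θ = 40.6°: √(L² − r² sin²θ) = 0.13957 m.
v = −0.0563·166.7·0.65077·[1 + 0.0563·0.75927/0.13957] = -7.9759 m/s.
|v| = 7.9759 m/s.

7.98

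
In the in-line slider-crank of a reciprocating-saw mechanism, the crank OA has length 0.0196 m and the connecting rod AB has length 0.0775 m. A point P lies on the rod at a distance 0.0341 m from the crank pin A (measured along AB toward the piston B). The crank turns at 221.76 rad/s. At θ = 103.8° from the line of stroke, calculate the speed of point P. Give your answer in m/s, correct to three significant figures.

4.15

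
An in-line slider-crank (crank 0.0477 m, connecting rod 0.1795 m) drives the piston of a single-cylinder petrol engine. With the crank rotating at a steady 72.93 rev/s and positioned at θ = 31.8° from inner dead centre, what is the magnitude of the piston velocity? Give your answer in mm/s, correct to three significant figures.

14100

ω = 2π·72.9 = 458.2 rad/s
For an in-line slider-crank, x = r cosθ + √(L² − r² sin²θ), so v = −rω sinθ·[1 + r cosθ/√(L² − r² sin²θ)].
With r = 0.0477 m, L = 0.1795 m, θ = 31.8°: √(L² − r² sin²θ) = 0.17773 m.
v = −0.0477·458.2·0.52696·[1 + 0.0477·0.84989/0.17773] = -14.145 m/s.
|v| = 14.145 m/s = 14145 mm/s.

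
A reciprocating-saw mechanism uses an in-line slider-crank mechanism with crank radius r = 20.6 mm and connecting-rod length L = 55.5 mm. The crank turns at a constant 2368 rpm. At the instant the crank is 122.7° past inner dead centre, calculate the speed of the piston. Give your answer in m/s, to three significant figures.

3.39

ω = 2π·2368/60 = 248 rad/s
For an in-line slider-crank, x = r cosθ + √(L² − r² sin²θ), so v = −rω sinθ·[1 + r cosθ/√(L² − r² sin²θ)].
With r = 0.0206 m, L = 0.0555 m, θ = 122.7°: √(L² − r² sin²θ) = 0.052723 m.
v = −0.0206·248·0.84151·[1 + 0.0206·-0.54024/0.052723] = -3.3913 m/s.
|v| = 3.3913 m/s.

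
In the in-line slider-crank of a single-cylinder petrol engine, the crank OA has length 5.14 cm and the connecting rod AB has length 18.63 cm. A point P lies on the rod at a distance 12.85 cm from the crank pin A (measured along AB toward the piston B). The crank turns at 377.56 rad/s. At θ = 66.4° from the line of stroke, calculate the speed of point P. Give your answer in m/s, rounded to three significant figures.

19.3

ω = 377.6 rad/s.  Crank-pin speed |V_A| = rω = 19.407 m/s, perpendicular to OA.
Rod angle: sinφ = −(r/L) sinθ ⇒ φ = -14.645°; ω_rod = −rω cosθ/√(L²−r²sin²θ) = -43.104 rad/s.
V_P = V_A + ω_rod × AP, with AP = 0.1285 m along the rod.
Components: V_Px = −rω sinθ − a·ω_rod·sinφ = -19.184 m/s;  V_Py = rω cosθ + a·ω_rod·cosφ = +2.4105 m/s.
|V_P| = √(V_Px² + V_Py²) = 19.335 m/s.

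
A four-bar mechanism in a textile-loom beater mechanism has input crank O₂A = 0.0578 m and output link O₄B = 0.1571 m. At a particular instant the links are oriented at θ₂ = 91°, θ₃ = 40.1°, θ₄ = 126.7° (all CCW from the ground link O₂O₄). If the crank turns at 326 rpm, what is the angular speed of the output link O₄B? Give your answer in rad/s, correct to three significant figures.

9.76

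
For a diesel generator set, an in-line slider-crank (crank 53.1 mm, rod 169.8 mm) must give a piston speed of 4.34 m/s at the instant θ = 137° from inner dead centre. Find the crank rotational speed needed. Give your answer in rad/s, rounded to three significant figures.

156

For an in-line slider-crank, |v_piston| = rω|sinθ|·[1 + r cosθ/√(L² − r² sin²θ)].
With r = 0.0531 m, L = 0.1698 m, θ = 137°: the bracketed kinematic factor |dx/dθ| = 0.027737 m.
ω = v/|dx/dθ| = 4.34/0.027737 = 156.47 rad/s.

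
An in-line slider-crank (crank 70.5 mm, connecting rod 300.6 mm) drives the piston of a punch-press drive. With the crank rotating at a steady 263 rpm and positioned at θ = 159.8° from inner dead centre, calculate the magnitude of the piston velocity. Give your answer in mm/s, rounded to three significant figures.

522

ω = 2π·263/60 = 27.54 rad/s
For an in-line slider-crank, x = r cosθ + √(L² − r² sin²θ), so v = −rω sinθ·[1 + r cosθ/√(L² − r² sin²θ)].
With r = 0.0705 m, L = 0.3006 m, θ = 159.8°: √(L² − r² sin²θ) = 0.29961 m.
v = −0.0705·27.54·0.34530·[1 + 0.0705·-0.93849/0.29961] = -0.5224 m/s.
|v| = 0.5224 m/s = 522.4 mm/s.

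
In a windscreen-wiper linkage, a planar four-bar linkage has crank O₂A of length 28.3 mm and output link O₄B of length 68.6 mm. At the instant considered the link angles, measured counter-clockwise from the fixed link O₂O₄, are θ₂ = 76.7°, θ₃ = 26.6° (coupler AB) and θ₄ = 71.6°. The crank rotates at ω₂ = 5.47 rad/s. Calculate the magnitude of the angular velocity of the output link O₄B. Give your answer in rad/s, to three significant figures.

2.45

ω₂ = 5.47 rad/s
Differentiating the loop-closure r₂e^{iθ₂}+r₃e^{iθ₃}=r₁+r₄e^{iθ₄} gives r₂ω₂e^{iθ₂}+r₃ω₃e^{iθ₃}=r₄ω₄e^{iθ₄}.
Eliminating the other unknown: ω₄ = r₂ω₂ sin(θ₂−θ₃) / [r₄ sin(θ₄−θ₃)].
Numerator sine = +0.76717; denominator sine = +0.70711.
Result = 0.0283·5.47·(+0.76717) / (0.0686·(+0.70711)) = +2.4482 rad/s; magnitude 2.4482 rad/s.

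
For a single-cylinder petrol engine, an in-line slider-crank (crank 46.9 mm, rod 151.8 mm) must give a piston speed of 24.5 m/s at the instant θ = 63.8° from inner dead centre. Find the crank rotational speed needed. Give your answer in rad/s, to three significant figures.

For an in-line slider-crank, |v_piston| = rω|sinθ|·[1 + r cosθ/√(L² − r² sin²θ)].
With r = 0.0469 m, L = 0.1518 m, θ = 63.8°: the bracketed kinematic factor |dx/dθ| = 0.048056 m.
ω = v/|dx/dθ| = 24.5/0.048056 = 509.82 rad/s.

510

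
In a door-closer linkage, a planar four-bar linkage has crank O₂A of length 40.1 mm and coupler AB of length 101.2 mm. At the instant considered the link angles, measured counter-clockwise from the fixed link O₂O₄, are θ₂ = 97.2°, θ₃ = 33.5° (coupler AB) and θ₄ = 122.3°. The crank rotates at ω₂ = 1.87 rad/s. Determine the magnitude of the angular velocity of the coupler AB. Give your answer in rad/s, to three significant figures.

0.314

ω₂ = 1.87 rad/s
Differentiating the loop-closure r₂e^{iθ₂}+r₃e^{iθ₃}=r₁+r₄e^{iθ₄} gives r₂ω₂e^{iθ₂}+r₃ω₃e^{iθ₃}=r₄ω₄e^{iθ₄}.
Eliminating the other unknown: ω₃ = r₂ω₂ sin(θ₄−θ₂) / [r₃ sin(θ₃−θ₄)].
Numerator sine = +0.42420; denominator sine = -0.99978.
Result = 0.0401·1.87·(+0.42420) / (0.1012·(-0.99978)) = -0.31439 rad/s; magnitude 0.31439 rad/s.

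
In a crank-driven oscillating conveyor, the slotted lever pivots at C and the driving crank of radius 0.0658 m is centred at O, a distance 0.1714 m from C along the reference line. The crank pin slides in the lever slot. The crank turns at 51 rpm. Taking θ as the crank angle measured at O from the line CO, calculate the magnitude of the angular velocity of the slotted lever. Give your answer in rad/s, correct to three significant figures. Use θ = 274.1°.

ω = 5.341 rad/s (from 51 rpm).
Crank pin A relative to C: A = (d + r cosθ, r sinθ); lever angle φ = atan2(r sinθ, d + r cosθ).
Differentiating tanφ: φ̇ = rω(d cosθ + r)/(d² + r² + 2dr cosθ).
d² + r² + 2dr cosθ = |CA|² = 0.0353203 m²;  d cosθ + r = +0.078055 m.
|ω_lever| = |0.0658·5.341·+0.078055| / 0.0353203 = 0.7766 rad/s.

0.777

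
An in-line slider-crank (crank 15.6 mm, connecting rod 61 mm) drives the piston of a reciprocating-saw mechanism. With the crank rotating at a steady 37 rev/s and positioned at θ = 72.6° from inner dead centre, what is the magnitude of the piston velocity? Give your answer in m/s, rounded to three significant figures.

3.73

ω = 2π·37 = 232.5 rad/s
For an in-line slider-crank, x = r cosθ + √(L² − r² sin²θ), so v = −rω sinθ·[1 + r cosθ/√(L² − r² sin²θ)].
With r = 0.0156 m, L = 0.061 m, θ = 72.6°: √(L² − r² sin²θ) = 0.059156 m.
v = −0.0156·232.5·0.95424·[1 + 0.0156·0.29904/0.059156] = -3.7336 m/s.
|v| = 3.7336 m/s.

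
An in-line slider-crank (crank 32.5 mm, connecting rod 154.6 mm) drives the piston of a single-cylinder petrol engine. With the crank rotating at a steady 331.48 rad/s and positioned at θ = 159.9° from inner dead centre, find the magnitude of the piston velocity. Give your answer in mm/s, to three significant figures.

ω = 331.5 rad/s
For an in-line slider-crank, x = r cosθ + √(L² − r² sin²θ), so v = −rω sinθ·[1 + r cosθ/√(L² − r² sin²θ)].
With r = 0.0325 m, L = 0.1546 m, θ = 159.9°: √(L² − r² sin²θ) = 0.1542 m.
v = −0.0325·331.5·0.34366·[1 + 0.0325·-0.93909/0.1542] = -2.9695 m/s.
|v| = 2.9695 m/s = 2969.5 mm/s.

2970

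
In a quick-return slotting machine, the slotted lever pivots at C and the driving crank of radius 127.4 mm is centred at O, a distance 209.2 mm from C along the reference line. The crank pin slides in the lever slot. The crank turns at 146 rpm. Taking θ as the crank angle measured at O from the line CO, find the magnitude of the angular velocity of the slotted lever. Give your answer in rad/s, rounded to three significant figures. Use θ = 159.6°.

ω = 15.29 rad/s (from 146 rpm).
Crank pin A relative to C: A = (d + r cosθ, r sinθ); lever angle φ = atan2(r sinθ, d + r cosθ).
Differentiating tanφ: φ̇ = rω(d cosθ + r)/(d² + r² + 2dr cosθ).
d² + r² + 2dr cosθ = |CA|² = 0.0100344 m²;  d cosθ + r = -0.068679 m.
|ω_lever| = |0.1274·15.29·-0.068679| / 0.0100344 = 13.332 rad/s.

13.3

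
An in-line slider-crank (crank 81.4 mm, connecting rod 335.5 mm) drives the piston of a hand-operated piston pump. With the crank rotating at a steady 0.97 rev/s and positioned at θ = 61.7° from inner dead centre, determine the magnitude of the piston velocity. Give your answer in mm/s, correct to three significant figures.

488

ω = 2π·0.97 = 6.095 rad/s
For an in-line slider-crank, x = r cosθ + √(L² − r² sin²θ), so v = −rω sinθ·[1 + r cosθ/√(L² − r² sin²θ)].
With r = 0.0814 m, L = 0.3355 m, θ = 61.7°: √(L² − r² sin²θ) = 0.32776 m.
v = −0.0814·6.095·0.88048·[1 + 0.0814·0.47409/0.32776] = -0.48824 m/s.
|v| = 0.48824 m/s = 488.24 mm/s.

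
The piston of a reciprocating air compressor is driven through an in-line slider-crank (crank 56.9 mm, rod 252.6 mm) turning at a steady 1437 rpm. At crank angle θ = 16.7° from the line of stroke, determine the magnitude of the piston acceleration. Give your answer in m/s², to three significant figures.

1480

ω = 2π·1437/60 = 150.5 rad/s
x(θ) = r cosθ + √(L² − r² sin²θ); with ω constant, a = ω²·d²x/dθ².
d²x/dθ² = −r cosθ − r²(cos2θ)/√u − r⁴ sin²2θ/(4u^{3/2}),  u = L² − r² sin²θ = 0.0635394 m².
Substituting r = 0.0569 m, L = 0.2526 m, θ = 16.7°: d²x/dθ² = -0.065273 m.
a = ω²·d²x/dθ² = (150.5)²·(-0.065273) = -1478.1 m/s²;  |a| = 1478.1 m/s².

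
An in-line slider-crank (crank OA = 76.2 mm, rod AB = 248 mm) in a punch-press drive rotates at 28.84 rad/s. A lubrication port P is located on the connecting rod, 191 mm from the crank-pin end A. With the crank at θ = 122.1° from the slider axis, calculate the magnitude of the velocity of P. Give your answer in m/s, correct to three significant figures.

ω = 28.84 rad/s.  Crank-pin speed |V_A| = rω = 2.1976 m/s, perpendicular to OA.
Rod angle: sinφ = −(r/L) sinθ ⇒ φ = -15.087°; ω_rod = −rω cosθ/√(L²−r²sin²θ) = +4.877 rad/s.
V_P = V_A + ω_rod × AP, with AP = 0.191 m along the rod.
Components: V_Px = −rω sinθ − a·ω_rod·sinφ = -1.6192 m/s;  V_Py = rω cosθ + a·ω_rod·cosφ = -0.26841 m/s.
|V_P| = √(V_Px² + V_Py²) = 1.6413 m/s.

1.64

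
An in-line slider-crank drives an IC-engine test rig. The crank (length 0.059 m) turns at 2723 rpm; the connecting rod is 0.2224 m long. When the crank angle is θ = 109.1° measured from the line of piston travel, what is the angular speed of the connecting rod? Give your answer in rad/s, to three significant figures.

25.6

ω = 285.2 rad/s (converted from 2723 rpm).
The rod makes angle φ with the slider axis where L sinφ = r sinθ; differentiating, L cosφ·φ̇ = r ω cosθ.
L cosφ = √(L² − r² sin²θ) = 0.2153 m.
|ω_rod| = r ω |cosθ| / √(L² − r² sin²θ) = 0.059·285.2·0.32722/0.2153 = 25.57 rad/s.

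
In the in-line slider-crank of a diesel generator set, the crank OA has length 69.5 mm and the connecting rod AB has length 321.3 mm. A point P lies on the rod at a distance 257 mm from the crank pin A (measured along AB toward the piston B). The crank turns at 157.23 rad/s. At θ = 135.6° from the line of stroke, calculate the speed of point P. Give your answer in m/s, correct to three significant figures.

6.87

ω = 157.2 rad/s.  Crank-pin speed |V_A| = rω = 10.927 m/s, perpendicular to OA.
Rod angle: sinφ = −(r/L) sinθ ⇒ φ = -8.705°; ω_rod = −rω cosθ/√(L²−r²sin²θ) = +24.583 rad/s.
V_P = V_A + ω_rod × AP, with AP = 0.257 m along the rod.
Components: V_Px = −rω sinθ − a·ω_rod·sinφ = -6.6894 m/s;  V_Py = rω cosθ + a·ω_rod·cosφ = -1.5624 m/s.
|V_P| = √(V_Px² + V_Py²) = 6.8695 m/s.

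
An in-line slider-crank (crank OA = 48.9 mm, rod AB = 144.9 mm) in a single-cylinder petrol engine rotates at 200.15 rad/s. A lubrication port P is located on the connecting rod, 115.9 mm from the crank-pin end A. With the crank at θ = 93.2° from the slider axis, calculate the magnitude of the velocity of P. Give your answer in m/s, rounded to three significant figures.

9.62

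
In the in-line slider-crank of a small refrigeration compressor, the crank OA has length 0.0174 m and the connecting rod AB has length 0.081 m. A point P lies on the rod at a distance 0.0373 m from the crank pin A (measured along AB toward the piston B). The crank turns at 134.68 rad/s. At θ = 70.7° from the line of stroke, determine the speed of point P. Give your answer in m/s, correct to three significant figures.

2.32

ω = 134.7 rad/s.  Crank-pin speed |V_A| = rω = 2.3434 m/s, perpendicular to OA.
Rod angle: sinφ = −(r/L) sinθ ⇒ φ = -11.697°; ω_rod = −rω cosθ/√(L²−r²sin²θ) = -9.765 rad/s.
V_P = V_A + ω_rod × AP, with AP = 0.0373 m along the rod.
Components: V_Px = −rω sinθ − a·ω_rod·sinφ = -2.2856 m/s;  V_Py = rω cosθ + a·ω_rod·cosφ = +0.41787 m/s.
|V_P| = √(V_Px² + V_Py²) = 2.3235 m/s.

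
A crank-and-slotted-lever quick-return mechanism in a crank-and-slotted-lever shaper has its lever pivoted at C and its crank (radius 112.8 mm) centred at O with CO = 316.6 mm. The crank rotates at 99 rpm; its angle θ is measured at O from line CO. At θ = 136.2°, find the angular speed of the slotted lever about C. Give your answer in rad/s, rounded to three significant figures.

2.20

ω = 10.37 rad/s (from 99 rpm).
Crank pin A relative to C: A = (d + r cosθ, r sinθ); lever angle φ = atan2(r sinθ, d + r cosθ).
Differentiating tanφ: φ̇ = rω(d cosθ + r)/(d² + r² + 2dr cosθ).
d² + r² + 2dr cosθ = |CA|² = 0.0614077 m²;  d cosθ + r = -0.11571 m.
|ω_lever| = |0.1128·10.37·-0.11571| / 0.0614077 = 2.2035 rad/s.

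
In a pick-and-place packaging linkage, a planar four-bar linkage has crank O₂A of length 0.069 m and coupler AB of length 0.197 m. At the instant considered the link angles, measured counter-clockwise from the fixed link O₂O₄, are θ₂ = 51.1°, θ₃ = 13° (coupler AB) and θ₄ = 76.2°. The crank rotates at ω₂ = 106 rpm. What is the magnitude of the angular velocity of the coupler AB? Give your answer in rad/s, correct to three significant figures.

ω₂ = 11.1 rad/s (from 106 rpm).
Differentiating the loop-closure r₂e^{iθ₂}+r₃e^{iθ₃}=r₁+r₄e^{iθ₄} gives r₂ω₂e^{iθ₂}+r₃ω₃e^{iθ₃}=r₄ω₄e^{iθ₄}.
Eliminating the other unknown: ω₃ = r₂ω₂ sin(θ₄−θ₂) / [r₃ sin(θ₃−θ₄)].
Numerator sine = +0.42420; denominator sine = -0.89259.
Result = 0.069·11.1·(+0.42420) / (0.197·(-0.89259)) = -1.8477 rad/s; magnitude 1.8477 rad/s.

1.85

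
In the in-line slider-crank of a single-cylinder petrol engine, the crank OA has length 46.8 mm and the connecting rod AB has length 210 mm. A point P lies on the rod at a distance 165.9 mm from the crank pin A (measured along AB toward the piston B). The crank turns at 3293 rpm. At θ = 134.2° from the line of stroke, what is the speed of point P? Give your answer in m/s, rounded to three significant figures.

ω = 344.8 rad/s.  Crank-pin speed |V_A| = rω = 16.139 m/s, perpendicular to OA.
Rod angle: sinφ = −(r/L) sinθ ⇒ φ = -9.193°; ω_rod = −rω cosθ/√(L²−r²sin²θ) = +54.275 rad/s.
V_P = V_A + ω_rod × AP, with AP = 0.1659 m along the rod.
Components: V_Px = −rω sinθ − a·ω_rod·sinφ = -10.131 m/s;  V_Py = rω cosθ + a·ω_rod·cosφ = -2.3628 m/s.
|V_P| = √(V_Px² + V_Py²) = 10.403 m/s.

10.4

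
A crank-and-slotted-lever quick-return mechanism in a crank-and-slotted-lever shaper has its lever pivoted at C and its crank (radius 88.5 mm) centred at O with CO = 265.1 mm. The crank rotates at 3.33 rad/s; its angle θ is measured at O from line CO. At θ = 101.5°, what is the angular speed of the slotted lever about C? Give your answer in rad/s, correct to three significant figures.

0.153

ω = 3.33 rad/s
Crank pin A relative to C: A = (d + r cosθ, r sinθ); lever angle φ = atan2(r sinθ, d + r cosθ).
Differentiating tanφ: φ̇ = rω(d cosθ + r)/(d² + r² + 2dr cosθ).
d² + r² + 2dr cosθ = |CA|² = 0.0687554 m²;  d cosθ + r = +0.035648 m.
|ω_lever| = |0.0885·3.33·+0.035648| / 0.0687554 = 0.1528 rad/s.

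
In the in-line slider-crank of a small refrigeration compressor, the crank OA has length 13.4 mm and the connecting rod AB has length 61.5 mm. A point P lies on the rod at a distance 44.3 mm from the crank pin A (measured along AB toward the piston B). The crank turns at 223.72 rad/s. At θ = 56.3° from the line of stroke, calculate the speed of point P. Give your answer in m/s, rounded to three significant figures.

ω = 223.7 rad/s.  Crank-pin speed |V_A| = rω = 2.9978 m/s, perpendicular to OA.
Rod angle: sinφ = −(r/L) sinθ ⇒ φ = -10.444°; ω_rod = −rω cosθ/√(L²−r²sin²θ) = -27.502 rad/s.
V_P = V_A + ω_rod × AP, with AP = 0.0443 m along the rod.
Components: V_Px = −rω sinθ − a·ω_rod·sinφ = -2.7149 m/s;  V_Py = rω cosθ + a·ω_rod·cosφ = +0.46519 m/s.
|V_P| = √(V_Px² + V_Py²) = 2.7545 m/s.

2.75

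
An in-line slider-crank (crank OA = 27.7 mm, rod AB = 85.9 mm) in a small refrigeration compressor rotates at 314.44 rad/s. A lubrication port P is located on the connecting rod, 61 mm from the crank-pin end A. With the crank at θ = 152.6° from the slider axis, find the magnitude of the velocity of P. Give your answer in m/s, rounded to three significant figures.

3.89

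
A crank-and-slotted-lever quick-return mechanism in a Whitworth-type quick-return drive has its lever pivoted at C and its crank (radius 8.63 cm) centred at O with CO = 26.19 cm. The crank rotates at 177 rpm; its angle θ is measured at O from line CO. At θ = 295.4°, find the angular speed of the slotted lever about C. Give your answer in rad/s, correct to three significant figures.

3.33

ω = 18.54 rad/s (from 177 rpm).
Crank pin A relative to C: A = (d + r cosθ, r sinθ); lever angle φ = atan2(r sinθ, d + r cosθ).
Differentiating tanφ: φ̇ = rω(d cosθ + r)/(d² + r² + 2dr cosθ).
d² + r² + 2dr cosθ = |CA|² = 0.0954289 m²;  d cosθ + r = +0.19864 m.
|ω_lever| = |0.0863·18.54·+0.19864| / 0.0954289 = 3.3296 rad/s.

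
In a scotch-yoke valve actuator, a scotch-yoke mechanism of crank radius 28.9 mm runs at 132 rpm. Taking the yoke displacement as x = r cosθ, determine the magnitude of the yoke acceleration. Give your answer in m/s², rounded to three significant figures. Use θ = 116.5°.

ω = 13.82 rad/s (from 132 rpm).
x = r cosθ ⇒ ẍ = −rω² cosθ (ω constant).
|a| = rω²|cosθ| = 0.0289·(13.82)²·|cos 116.5°| = 2.4639 m/s².

2.46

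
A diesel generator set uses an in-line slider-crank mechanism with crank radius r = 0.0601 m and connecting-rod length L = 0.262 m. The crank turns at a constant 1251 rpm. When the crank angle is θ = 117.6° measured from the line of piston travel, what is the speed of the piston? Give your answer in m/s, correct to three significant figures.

6.22

ω = 2π·1251/60 = 131 rad/s
For an in-line slider-crank, x = r cosθ + √(L² − r² sin²θ), so v = −rω sinθ·[1 + r cosθ/√(L² − r² sin²θ)].
With r = 0.0601 m, L = 0.262 m, θ = 117.6°: √(L² − r² sin²θ) = 0.25653 m.
v = −0.0601·131·0.88620·[1 + 0.0601·-0.46330/0.25653] = -6.2201 m/s.
|v| = 6.2201 m/s.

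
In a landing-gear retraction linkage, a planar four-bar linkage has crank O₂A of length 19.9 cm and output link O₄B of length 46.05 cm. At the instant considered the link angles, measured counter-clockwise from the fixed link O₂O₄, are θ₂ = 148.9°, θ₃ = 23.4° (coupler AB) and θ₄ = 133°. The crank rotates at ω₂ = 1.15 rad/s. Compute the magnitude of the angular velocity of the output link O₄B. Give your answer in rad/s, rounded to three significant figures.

ω₂ = 1.15 rad/s
Differentiating the loop-closure r₂e^{iθ₂}+r₃e^{iθ₃}=r₁+r₄e^{iθ₄} gives r₂ω₂e^{iθ₂}+r₃ω₃e^{iθ₃}=r₄ω₄e^{iθ₄}.
Eliminating the other unknown: ω₄ = r₂ω₂ sin(θ₂−θ₃) / [r₄ sin(θ₄−θ₃)].
Numerator sine = +0.81412; denominator sine = +0.94206.
Result = 0.199·1.15·(+0.81412) / (0.4605·(+0.94206)) = +0.42947 rad/s; magnitude 0.42947 rad/s.

0.429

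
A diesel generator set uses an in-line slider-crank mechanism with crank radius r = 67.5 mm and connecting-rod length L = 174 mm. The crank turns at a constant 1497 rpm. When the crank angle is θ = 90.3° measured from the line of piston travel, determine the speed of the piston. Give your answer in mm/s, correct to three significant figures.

ω = 2π·1497/60 = 156.8 rad/s
For an in-line slider-crank, x = r cosθ + √(L² − r² sin²θ), so v = −rω sinθ·[1 + r cosθ/√(L² − r² sin²θ)].
With r = 0.0675 m, L = 0.174 m, θ = 90.3°: √(L² − r² sin²θ) = 0.16037 m.
v = −0.0675·156.8·0.99999·[1 + 0.0675·-0.00524/0.16037] = -10.558 m/s.
|v| = 10.558 m/s = 10558 mm/s.

10600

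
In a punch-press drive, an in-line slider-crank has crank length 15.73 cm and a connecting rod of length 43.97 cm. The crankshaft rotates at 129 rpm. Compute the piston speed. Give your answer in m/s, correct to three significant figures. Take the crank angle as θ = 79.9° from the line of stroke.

2.23

ω = 2π·129/60 = 13.51 rad/s
For an in-line slider-crank, x = r cosθ + √(L² − r² sin²θ), so v = −rω sinθ·[1 + r cosθ/√(L² − r² sin²θ)].
With r = 0.1573 m, L = 0.4397 m, θ = 79.9°: √(L² − r² sin²θ) = 0.41153 m.
v = −0.1573·13.51·0.98450·[1 + 0.1573·0.17537/0.41153] = -2.2322 m/s.
|v| = 2.2322 m/s.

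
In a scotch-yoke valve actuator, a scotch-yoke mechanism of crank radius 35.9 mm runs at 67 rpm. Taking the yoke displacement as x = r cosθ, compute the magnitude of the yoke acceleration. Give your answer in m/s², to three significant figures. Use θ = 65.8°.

0.724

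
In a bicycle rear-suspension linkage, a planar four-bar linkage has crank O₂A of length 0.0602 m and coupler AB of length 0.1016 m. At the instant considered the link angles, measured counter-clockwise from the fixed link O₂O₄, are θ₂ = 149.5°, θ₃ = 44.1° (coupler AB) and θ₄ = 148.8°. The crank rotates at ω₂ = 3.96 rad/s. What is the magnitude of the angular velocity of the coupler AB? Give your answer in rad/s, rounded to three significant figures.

0.0296

ω₂ = 3.96 rad/s
Differentiating the loop-closure r₂e^{iθ₂}+r₃e^{iθ₃}=r₁+r₄e^{iθ₄} gives r₂ω₂e^{iθ₂}+r₃ω₃e^{iθ₃}=r₄ω₄e^{iθ₄}.
Eliminating the other unknown: ω₃ = r₂ω₂ sin(θ₄−θ₂) / [r₃ sin(θ₃−θ₄)].
Numerator sine = -0.01222; denominator sine = -0.96727.
Result = 0.0602·3.96·(-0.01222) / (0.1016·(-0.96727)) = +0.029636 rad/s; magnitude 0.029636 rad/s.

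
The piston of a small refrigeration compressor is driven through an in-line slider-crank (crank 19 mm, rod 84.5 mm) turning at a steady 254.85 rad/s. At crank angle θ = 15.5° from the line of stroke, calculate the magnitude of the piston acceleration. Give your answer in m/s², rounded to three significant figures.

ω = 254.8 rad/s
x(θ) = r cosθ + √(L² − r² sin²θ); with ω constant, a = ω²·d²x/dθ².
d²x/dθ² = −r cosθ − r²(cos2θ)/√u − r⁴ sin²2θ/(4u^{3/2}),  u = L² − r² sin²θ = 0.00711447 m².
Substituting r = 0.019 m, L = 0.0845 m, θ = 15.5°: d²x/dθ² = -0.021992 m.
a = ω²·d²x/dθ² = (254.8)²·(-0.021992) = -1428.3 m/s²;  |a| = 1428.3 m/s².

1430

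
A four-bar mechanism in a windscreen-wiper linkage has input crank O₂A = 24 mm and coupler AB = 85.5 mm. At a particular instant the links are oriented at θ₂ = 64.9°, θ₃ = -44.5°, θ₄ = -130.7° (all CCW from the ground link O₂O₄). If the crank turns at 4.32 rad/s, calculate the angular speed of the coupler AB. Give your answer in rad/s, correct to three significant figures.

0.327

ω₂ = 4.32 rad/s
Differentiating the loop-closure r₂e^{iθ₂}+r₃e^{iθ₃}=r₁+r₄e^{iθ₄} gives r₂ω₂e^{iθ₂}+r₃ω₃e^{iθ₃}=r₄ω₄e^{iθ₄}.
Eliminating the other unknown: ω₃ = r₂ω₂ sin(θ₄−θ₂) / [r₃ sin(θ₃−θ₄)].
Numerator sine = +0.26892; denominator sine = +0.99780.
Result = 0.024·4.32·(+0.26892) / (0.0855·(+0.99780)) = +0.32682 rad/s; magnitude 0.32682 rad/s.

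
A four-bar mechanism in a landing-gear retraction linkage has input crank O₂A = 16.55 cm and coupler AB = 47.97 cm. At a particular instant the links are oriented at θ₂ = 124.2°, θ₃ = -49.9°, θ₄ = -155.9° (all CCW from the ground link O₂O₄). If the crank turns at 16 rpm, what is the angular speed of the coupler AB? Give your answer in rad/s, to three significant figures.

ω₂ = 1.676 rad/s (from 16 rpm).
Differentiating the loop-closure r₂e^{iθ₂}+r₃e^{iθ₃}=r₁+r₄e^{iθ₄} gives r₂ω₂e^{iθ₂}+r₃ω₃e^{iθ₃}=r₄ω₄e^{iθ₄}.
Eliminating the other unknown: ω₃ = r₂ω₂ sin(θ₄−θ₂) / [r₃ sin(θ₃−θ₄)].
Numerator sine = +0.98450; denominator sine = +0.96126.
Result = 0.1655·1.676·(+0.98450) / (0.4797·(+0.96126)) = +0.59204 rad/s; magnitude 0.59204 rad/s.

0.592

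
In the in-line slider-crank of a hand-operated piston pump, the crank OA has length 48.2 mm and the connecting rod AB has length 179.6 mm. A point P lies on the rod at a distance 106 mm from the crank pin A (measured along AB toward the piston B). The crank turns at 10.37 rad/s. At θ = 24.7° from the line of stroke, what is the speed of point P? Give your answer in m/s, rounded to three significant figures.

ω = 10.37 rad/s.  Crank-pin speed |V_A| = rω = 0.49983 m/s, perpendicular to OA.
Rod angle: sinφ = −(r/L) sinθ ⇒ φ = -6.439°; ω_rod = −rω cosθ/√(L²−r²sin²θ) = -2.5445 rad/s.
V_P = V_A + ω_rod × AP, with AP = 0.106 m along the rod.
Components: V_Px = −rω sinθ − a·ω_rod·sinφ = -0.23911 m/s;  V_Py = rω cosθ + a·ω_rod·cosφ = +0.18609 m/s.
|V_P| = √(V_Px² + V_Py²) = 0.30299 m/s.

0.303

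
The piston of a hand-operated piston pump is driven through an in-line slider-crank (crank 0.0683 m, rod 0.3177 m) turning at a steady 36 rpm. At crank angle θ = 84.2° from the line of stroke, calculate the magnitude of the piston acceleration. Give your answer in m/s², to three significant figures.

ω = 2π·36/60 = 3.77 rad/s
x(θ) = r cosθ + √(L² − r² sin²θ); with ω constant, a = ω²·d²x/dθ².
d²x/dθ² = −r cosθ − r²(cos2θ)/√u − r⁴ sin²2θ/(4u^{3/2}),  u = L² − r² sin²θ = 0.096316 m².
Substituting r = 0.0683 m, L = 0.3177 m, θ = 84.2°: d²x/dθ² = +0.0078146 m.
a = ω²·d²x/dθ² = (3.77)²·(+0.0078146) = +0.11106 m/s²;  |a| = 0.11106 m/s².

0.111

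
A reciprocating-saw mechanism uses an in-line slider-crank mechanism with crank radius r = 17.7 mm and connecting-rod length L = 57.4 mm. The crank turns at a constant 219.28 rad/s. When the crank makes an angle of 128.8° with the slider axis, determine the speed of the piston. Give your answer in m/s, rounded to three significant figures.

2.42

ω = 219.3 rad/s
For an in-line slider-crank, x = r cosθ + √(L² − r² sin²θ), so v = −rω sinθ·[1 + r cosθ/√(L² − r² sin²θ)].
With r = 0.0177 m, L = 0.0574 m, θ = 128.8°: √(L² − r² sin²θ) = 0.055718 m.
v = −0.0177·219.3·0.77934·[1 + 0.0177·-0.62660/0.055718] = -2.4227 m/s.
|v| = 2.4227 m/s.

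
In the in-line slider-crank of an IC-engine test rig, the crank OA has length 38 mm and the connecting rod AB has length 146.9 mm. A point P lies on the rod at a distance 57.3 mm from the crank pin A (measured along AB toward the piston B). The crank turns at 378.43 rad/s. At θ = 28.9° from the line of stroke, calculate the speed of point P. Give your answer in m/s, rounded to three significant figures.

10.8

ω = 378.4 rad/s.  Crank-pin speed |V_A| = rω = 14.38 m/s, perpendicular to OA.
Rod angle: sinφ = −(r/L) sinθ ⇒ φ = -7.182°; ω_rod = −rω cosθ/√(L²−r²sin²θ) = -86.379 rad/s.
V_P = V_A + ω_rod × AP, with AP = 0.0573 m along the rod.
Components: V_Px = −rω sinθ − a·ω_rod·sinφ = -7.5685 m/s;  V_Py = rω cosθ + a·ω_rod·cosφ = +7.6788 m/s.
|V_P| = √(V_Px² + V_Py²) = 10.782 m/s.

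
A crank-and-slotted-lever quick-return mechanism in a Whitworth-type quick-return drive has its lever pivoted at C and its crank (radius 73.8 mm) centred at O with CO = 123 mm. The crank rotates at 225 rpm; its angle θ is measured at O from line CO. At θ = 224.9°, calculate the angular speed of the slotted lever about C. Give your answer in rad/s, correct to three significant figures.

3.00

ω = 23.56 rad/s (from 225 rpm).
Crank pin A relative to C: A = (d + r cosθ, r sinθ); lever angle φ = atan2(r sinθ, d + r cosθ).
Differentiating tanφ: φ̇ = rω(d cosθ + r)/(d² + r² + 2dr cosθ).
d² + r² + 2dr cosθ = |CA|² = 0.00771567 m²;  d cosθ + r = -0.013326 m.
|ω_lever| = |0.0738·23.56·-0.013326| / 0.00771567 = 3.0032 rad/s.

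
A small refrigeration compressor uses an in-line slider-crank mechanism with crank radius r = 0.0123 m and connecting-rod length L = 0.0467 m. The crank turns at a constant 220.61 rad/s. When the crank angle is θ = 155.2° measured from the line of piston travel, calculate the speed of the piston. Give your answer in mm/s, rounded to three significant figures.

ω = 220.6 rad/s
For an in-line slider-crank, x = r cosθ + √(L² − r² sin²θ), so v = −rω sinθ·[1 + r cosθ/√(L² − r² sin²θ)].
With r = 0.0123 m, L = 0.0467 m, θ = 155.2°: √(L² − r² sin²θ) = 0.046414 m.
v = −0.0123·220.6·0.41945·[1 + 0.0123·-0.90778/0.046414] = -0.86438 m/s.
|v| = 0.86438 m/s = 864.38 mm/s.

864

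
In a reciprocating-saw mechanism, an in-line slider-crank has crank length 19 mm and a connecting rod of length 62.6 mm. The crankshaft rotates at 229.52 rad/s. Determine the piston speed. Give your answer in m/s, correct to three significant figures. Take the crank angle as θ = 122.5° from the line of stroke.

3.06

ω = 229.5 rad/s
For an in-line slider-crank, x = r cosθ + √(L² − r² sin²θ), so v = −rω sinθ·[1 + r cosθ/√(L² − r² sin²θ)].
With r = 0.019 m, L = 0.0626 m, θ = 122.5°: √(L² − r² sin²θ) = 0.060514 m.
v = −0.019·229.5·0.84339·[1 + 0.019·-0.53730/0.060514] = -3.0575 m/s.
|v| = 3.0575 m/s.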